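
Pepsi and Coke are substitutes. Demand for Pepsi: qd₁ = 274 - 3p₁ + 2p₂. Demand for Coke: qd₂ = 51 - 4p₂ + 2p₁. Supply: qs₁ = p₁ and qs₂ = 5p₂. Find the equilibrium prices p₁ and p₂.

Market 1: 274 - 3p₁ + 2p₂ = p₁ → 4p₁ - 2p₂ = 274.
Market 2: 9p₂ - 2p₁ = 51.
Eliminating p₂: 9×(1) + 2×(2) gives 32p₁ = 2568, so p₁ = 80.25.
Back-substitute into (2): p₂ = (51 + 2×80.25) / 9 = 23.5.

p₁ = 80.25, p₂ = 23.5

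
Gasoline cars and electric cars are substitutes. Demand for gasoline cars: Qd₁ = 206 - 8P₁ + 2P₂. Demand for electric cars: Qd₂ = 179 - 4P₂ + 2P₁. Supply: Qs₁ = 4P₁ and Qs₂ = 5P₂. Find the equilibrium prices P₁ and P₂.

P₁ = 553/26, P₂ = 320/13

Market 1: 206 - 8P₁ + 2P₂ = 4P₁ → 12P₁ - 2P₂ = 206.
Market 2: 9P₂ - 2P₁ = 179.
Eliminating P₂: 9×(1) + 2×(2) gives 104P₁ = 2212, so P₁ = 553/26.
Back-substitute into (2): P₂ = (179 + 2×553/26) / 9 = 320/13.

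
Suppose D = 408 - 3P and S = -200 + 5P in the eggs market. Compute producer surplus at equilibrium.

Producer surplus = 3240

Equilibrium: 408 - 3P = -200 + 5P gives P* = 76, Q* = 180.
Supply starts at P = 40 (where S = 0).
PS = ½(76 − 40)(180) = 3240.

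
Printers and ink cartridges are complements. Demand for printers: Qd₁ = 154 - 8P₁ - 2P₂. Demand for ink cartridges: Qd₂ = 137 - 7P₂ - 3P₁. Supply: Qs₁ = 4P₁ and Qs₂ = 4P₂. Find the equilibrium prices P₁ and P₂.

P₁ = 710/63, P₂ = 197/21

Market 1: 154 - 8P₁ - 2P₂ = 4P₁ → 12P₁ + 2P₂ = 154.
Market 2: 11P₂ + 3P₁ = 137.
Eliminating P₂: 11×(1) − 2×(2) gives 126P₁ = 1420, so P₁ = 710/63.
Back-substitute into (2): P₂ = (137 − 3×710/63) / 11 = 197/21.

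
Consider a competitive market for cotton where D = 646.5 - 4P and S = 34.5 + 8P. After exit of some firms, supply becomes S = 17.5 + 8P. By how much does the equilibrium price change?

Original equilibrium: P* = 51, Q* = 442.5.
New equilibrium: 646.5 - 4P = 17.5 + 8P, so 629 = 12P and P' = 629/12; Q' = 646.5 − 4(629/12) = 2621/6.
Change in price: 629/12 − 51 = 17/12.

ΔP = 17/12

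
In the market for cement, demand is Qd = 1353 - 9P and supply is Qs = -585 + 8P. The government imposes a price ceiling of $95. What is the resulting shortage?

Equilibrium price would be P* = 114, so the ceiling at 95 binds.
At P = 95: Qd = 1353 − 9(95) = 498, Qs = -585 + 8(95) = 175.
Shortage = 498 − 175 = 323.

Shortage = 323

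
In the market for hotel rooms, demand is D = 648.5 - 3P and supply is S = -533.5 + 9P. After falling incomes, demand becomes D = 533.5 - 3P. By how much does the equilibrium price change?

ΔP = -115/12

Original equilibrium: P* = 98.5, Q* = 353.
New equilibrium: 533.5 - 3P = -533.5 + 9P, so 1067 = 12P and P' = 1067/12; Q' = 533.5 − 3(1067/12) = 266.75.
Change in price: 1067/12 − 98.5 = -115/12.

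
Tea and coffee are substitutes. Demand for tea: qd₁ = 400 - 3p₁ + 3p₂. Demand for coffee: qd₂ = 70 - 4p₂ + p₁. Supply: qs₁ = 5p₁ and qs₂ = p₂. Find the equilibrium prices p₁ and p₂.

Market 1: 400 - 3p₁ + 3p₂ = 5p₁ → 8p₁ - 3p₂ = 400.
Market 2: 5p₂ - p₁ = 70.
Eliminating p₂: 5×(1) + 3×(2) gives 37p₁ = 2210, so p₁ = 2210/37.
Back-substitute into (2): p₂ = (70 + 1×2210/37) / 5 = 960/37.

p₁ = 2210/37, p₂ = 960/37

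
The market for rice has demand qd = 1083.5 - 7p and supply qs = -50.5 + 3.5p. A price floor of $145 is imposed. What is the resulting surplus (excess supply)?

Equilibrium price would be p* = 108, so the floor at 145 binds.
At p = 145: qd = 68.5, qs = 457.
Surplus = 457 − 68.5 = 388.5.

Surplus = 388.5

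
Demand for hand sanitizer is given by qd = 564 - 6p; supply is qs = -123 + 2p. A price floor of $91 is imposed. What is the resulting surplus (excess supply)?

Surplus = 41

Equilibrium price would be p* = 85.875, so the floor at 91 binds.
At p = 91: qd = 18, qs = 59.
Surplus = 59 − 18 = 41.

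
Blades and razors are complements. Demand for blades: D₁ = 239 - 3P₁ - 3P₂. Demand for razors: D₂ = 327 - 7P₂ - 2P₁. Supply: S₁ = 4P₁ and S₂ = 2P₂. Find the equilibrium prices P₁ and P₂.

P₁ = 390/19, P₂ = 1811/57

Market 1: 239 - 3P₁ - 3P₂ = 4P₁ → 7P₁ + 3P₂ = 239.
Market 2: 9P₂ + 2P₁ = 327.
Eliminating P₂: 9×(1) − 3×(2) gives 57P₁ = 1170, so P₁ = 390/19.
Back-substitute into (2): P₂ = (327 − 2×390/19) / 9 = 1811/57.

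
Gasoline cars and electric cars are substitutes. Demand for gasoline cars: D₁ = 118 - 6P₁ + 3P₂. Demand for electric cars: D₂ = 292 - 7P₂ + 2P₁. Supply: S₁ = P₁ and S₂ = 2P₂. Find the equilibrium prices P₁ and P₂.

Market 1: 118 - 6P₁ + 3P₂ = P₁ → 7P₁ - 3P₂ = 118.
Market 2: 9P₂ - 2P₁ = 292.
Eliminating P₂: 9×(1) + 3×(2) gives 57P₁ = 1938, so P₁ = 34.
Back-substitute into (2): P₂ = (292 + 2×34) / 9 = 40.

P₁ = 34, P₂ = 40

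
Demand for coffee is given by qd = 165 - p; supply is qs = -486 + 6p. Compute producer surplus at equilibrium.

Equilibrium: 165 - p = -486 + 6p gives p* = 93, q* = 72.
Supply starts at p = 81 (where qs = 0).
PS = ½(93 − 81)(72) = 432.

Producer surplus = 432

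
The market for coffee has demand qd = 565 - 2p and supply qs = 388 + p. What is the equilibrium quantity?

q* = 447

Set qd = qs: 565 - 2p = 388 + p.
177 = 3p, so p* = 59.
q* = 565 − 2(59) = 447.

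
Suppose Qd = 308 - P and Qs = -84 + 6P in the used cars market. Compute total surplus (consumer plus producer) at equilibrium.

Equilibrium: 308 - P = -84 + 6P gives P* = 56, Q* = 252.
Demand choke price: P = 308; supply starts at P = 14.
CS = ½(308 − 56)(252) = 31752; PS = ½(56 − 14)(252) = 5292.

Total surplus = 37044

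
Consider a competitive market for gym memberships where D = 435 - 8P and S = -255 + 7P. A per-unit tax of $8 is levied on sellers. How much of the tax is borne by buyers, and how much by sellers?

Pre-tax equilibrium: P* = 46, Q* = 67.
Tax on sellers shifts supply to S = -255 + 7(P − 8) = -311 + 7P.
435 - 8P = -311 + 7P gives buyer price Pb = 746/15; sellers receive Ps = 746/15 − 8 = 626/15.
New quantity: Q = 435 − 8(746/15) = 557/15.
Buyer burden = 746/15 − 46 = 56/15; seller burden = 46 − 626/15 = 64/15.

Buyers bear 56/15, sellers bear 64/15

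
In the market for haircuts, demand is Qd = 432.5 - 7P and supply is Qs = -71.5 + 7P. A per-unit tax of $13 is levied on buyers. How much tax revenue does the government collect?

Pre-tax equilibrium: P* = 36, Q* = 180.5.
Tax on buyers shifts demand to Qd = 432.5 − 7(P + 13) = 341.5 - 7P.
341.5 - 7P = -71.5 + 7P gives seller price Ps = 29.5; buyers pay Pb = 29.5 + 13 = 42.5.
New quantity: Q = 432.5 − 7(42.5) = 135.
Revenue = 13 × 135 = 1755.

Tax revenue = 1755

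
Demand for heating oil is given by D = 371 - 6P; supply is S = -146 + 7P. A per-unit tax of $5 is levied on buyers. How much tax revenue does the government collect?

Tax revenue = 7555/13

Pre-tax equilibrium: P* = 517/13, Q* = 1721/13.
Tax on buyers shifts demand to D = 371 − 6(P + 5) = 341 - 6P.
341 - 6P = -146 + 7P gives seller price Ps = 487/13; buyers pay Pb = 487/13 + 5 = 552/13.
New quantity: Q = 371 − 6(552/13) = 1511/13.
Revenue = 5 × 1511/13 = 7555/13.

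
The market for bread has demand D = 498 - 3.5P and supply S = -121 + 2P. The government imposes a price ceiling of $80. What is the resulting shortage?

Equilibrium price would be P* = 1238/11, so the ceiling at 80 binds.
At P = 80: D = 498 − 3.5(80) = 218, S = -121 + 2(80) = 39.
Shortage = 218 − 39 = 179.

Shortage = 179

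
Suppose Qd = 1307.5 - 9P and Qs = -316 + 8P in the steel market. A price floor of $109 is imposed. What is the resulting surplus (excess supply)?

Equilibrium price would be P* = 95.5, so the floor at 109 binds.
At P = 109: Qd = 326.5, Qs = 556.
Surplus = 556 − 326.5 = 229.5.

Surplus = 229.5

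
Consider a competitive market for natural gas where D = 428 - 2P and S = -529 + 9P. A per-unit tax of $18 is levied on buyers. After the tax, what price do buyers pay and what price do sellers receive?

Pre-tax equilibrium: P* = 87, Q* = 254.
Tax on buyers shifts demand to D = 428 − 2(P + 18) = 392 - 2P.
392 - 2P = -529 + 9P gives seller price Ps = 921/11; buyers pay Pb = 921/11 + 18 = 1119/11.
New quantity: Q = 428 − 2(1119/11) = 2470/11.

Buyers pay 1119/11, sellers receive 921/11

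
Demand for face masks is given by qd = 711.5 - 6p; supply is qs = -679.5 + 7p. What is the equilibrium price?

Set qd = qs: 711.5 - 6p = -679.5 + 7p.
1391 = 13p, so p* = 107.
q* = 711.5 − 6(107) = 69.5.

p* = 107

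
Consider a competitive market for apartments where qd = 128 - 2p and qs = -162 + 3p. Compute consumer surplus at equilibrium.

Consumer surplus = 36

Equilibrium: 128 - 2p = -162 + 3p gives p* = 58, q* = 12.
Demand choke price (qd = 0): p = 64.
CS = ½(64 − 58)(12) = 36.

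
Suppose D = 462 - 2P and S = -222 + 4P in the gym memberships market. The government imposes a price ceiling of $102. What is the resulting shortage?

Equilibrium price would be P* = 114, so the ceiling at 102 binds.
At P = 102: D = 462 − 2(102) = 258, S = -222 + 4(102) = 186.
Shortage = 258 − 186 = 72.

Shortage = 72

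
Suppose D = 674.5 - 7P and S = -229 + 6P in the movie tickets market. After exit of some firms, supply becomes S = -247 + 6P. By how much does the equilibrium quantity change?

ΔQ = -126/13

Original equilibrium: P* = 69.5, Q* = 188.
New equilibrium: 674.5 - 7P = -247 + 6P, so 921.5 = 13P and P' = 1843/26; Q' = 674.5 − 7(1843/26) = 2318/13.
Change in quantity: 2318/13 − 188 = -126/13.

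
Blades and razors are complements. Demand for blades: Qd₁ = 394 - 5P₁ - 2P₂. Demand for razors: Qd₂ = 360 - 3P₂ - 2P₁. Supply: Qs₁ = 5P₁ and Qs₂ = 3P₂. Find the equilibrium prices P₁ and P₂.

P₁ = 411/14, P₂ = 703/14

Market 1: 394 - 5P₁ - 2P₂ = 5P₁ → 10P₁ + 2P₂ = 394.
Market 2: 6P₂ + 2P₁ = 360.
Eliminating P₂: 6×(1) − 2×(2) gives 56P₁ = 1644, so P₁ = 411/14.
Back-substitute into (2): P₂ = (360 − 2×411/14) / 6 = 703/14.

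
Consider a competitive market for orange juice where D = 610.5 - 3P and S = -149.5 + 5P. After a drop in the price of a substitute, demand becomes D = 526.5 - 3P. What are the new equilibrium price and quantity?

P' = 84.5, Q' = 273

Original equilibrium: P* = 95, Q* = 325.5.
New equilibrium: 526.5 - 3P = -149.5 + 5P, so 676 = 8P and P' = 84.5; Q' = 526.5 − 3(84.5) = 273.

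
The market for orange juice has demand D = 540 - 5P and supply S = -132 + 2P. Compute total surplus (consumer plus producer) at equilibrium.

Total surplus = 1260

Equilibrium: 540 - 5P = -132 + 2P gives P* = 96, Q* = 60.
Demand choke price: P = 108; supply starts at P = 66.
CS = ½(108 − 96)(60) = 360; PS = ½(96 − 66)(60) = 900.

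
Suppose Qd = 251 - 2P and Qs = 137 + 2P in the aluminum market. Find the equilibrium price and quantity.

P* = 28.5, Q* = 194

Set Qd = Qs: 251 - 2P = 137 + 2P.
114 = 4P, so P* = 28.5.
Q* = 251 − 2(28.5) = 194.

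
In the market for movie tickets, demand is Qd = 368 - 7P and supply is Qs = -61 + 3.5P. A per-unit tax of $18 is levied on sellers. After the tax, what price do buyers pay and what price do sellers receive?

Buyers pay 328/7, sellers receive 202/7

Pre-tax equilibrium: P* = 286/7, Q* = 82.
Tax on sellers shifts supply to Qs = -61 + 3.5(P − 18) = -124 + 3.5P.
368 - 7P = -124 + 3.5P gives buyer price Pb = 328/7; sellers receive Ps = 328/7 − 18 = 202/7.
New quantity: Q = 368 − 7(328/7) = 40.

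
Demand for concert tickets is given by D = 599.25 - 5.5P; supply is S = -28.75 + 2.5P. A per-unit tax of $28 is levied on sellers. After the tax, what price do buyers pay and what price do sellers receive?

Pre-tax equilibrium: P* = 78.5, Q* = 167.5.
Tax on sellers shifts supply to S = -28.75 + 2.5(P − 28) = -98.75 + 2.5P.
599.25 - 5.5P = -98.75 + 2.5P gives buyer price Pb = 87.25; sellers receive Ps = 87.25 − 28 = 59.25.
New quantity: Q = 599.25 − 5.5(87.25) = 119.375.

Buyers pay $87.25, sellers receive $59.25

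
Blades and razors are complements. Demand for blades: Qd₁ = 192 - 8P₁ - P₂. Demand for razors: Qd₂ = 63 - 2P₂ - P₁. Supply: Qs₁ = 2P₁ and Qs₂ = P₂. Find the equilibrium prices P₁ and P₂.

P₁ = 513/29, P₂ = 438/29

Market 1: 192 - 8P₁ - P₂ = 2P₁ → 10P₁ + P₂ = 192.
Market 2: 3P₂ + P₁ = 63.
Eliminating P₂: 3×(1) − 1×(2) gives 29P₁ = 513, so P₁ = 513/29.
Back-substitute into (2): P₂ = (63 − 1×513/29) / 3 = 438/29.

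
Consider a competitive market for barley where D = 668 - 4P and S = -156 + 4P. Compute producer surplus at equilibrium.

Producer surplus = 8192

Equilibrium: 668 - 4P = -156 + 4P gives P* = 103, Q* = 256.
Supply starts at P = 39 (where S = 0).
PS = ½(103 − 39)(256) = 8192.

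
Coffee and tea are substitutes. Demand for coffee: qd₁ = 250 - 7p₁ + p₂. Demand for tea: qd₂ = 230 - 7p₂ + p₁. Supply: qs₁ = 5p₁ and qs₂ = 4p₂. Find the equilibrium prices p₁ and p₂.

p₁ = 2980/131, p₂ = 3010/131

Market 1: 250 - 7p₁ + p₂ = 5p₁ → 12p₁ - p₂ = 250.
Market 2: 11p₂ - p₁ = 230.
Eliminating p₂: 11×(1) + 1×(2) gives 131p₁ = 2980, so p₁ = 2980/131.
Back-substitute into (2): p₂ = (230 + 1×2980/131) / 11 = 3010/131.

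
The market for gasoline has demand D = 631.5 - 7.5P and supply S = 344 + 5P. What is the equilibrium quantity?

Set D = S: 631.5 - 7.5P = 344 + 5P.
287.5 = 12.5P, so P* = 23.
Q* = 631.5 − 7.5(23) = 459.

Q* = 459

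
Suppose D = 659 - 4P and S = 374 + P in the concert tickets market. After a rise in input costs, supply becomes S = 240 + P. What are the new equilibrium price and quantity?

Original equilibrium: P* = 57, Q* = 431.
New equilibrium: 659 - 4P = 240 + P, so 419 = 5P and P' = 83.8; Q' = 659 − 4(83.8) = 323.8.

P' = 83.8, Q' = 323.8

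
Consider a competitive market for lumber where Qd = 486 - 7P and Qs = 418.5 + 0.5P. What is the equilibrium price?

P* = 9

Set Qd = Qs: 486 - 7P = 418.5 + 0.5P.
67.5 = 7.5P, so P* = 9.
Q* = 486 − 7(9) = 423.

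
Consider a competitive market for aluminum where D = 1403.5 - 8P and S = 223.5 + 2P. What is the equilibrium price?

Set D = S: 1403.5 - 8P = 223.5 + 2P.
1180 = 10P, so P* = 118.
Q* = 1403.5 − 8(118) = 459.5.

P* = 118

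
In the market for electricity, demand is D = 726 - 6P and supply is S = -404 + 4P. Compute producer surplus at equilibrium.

Producer surplus = 288

Equilibrium: 726 - 6P = -404 + 4P gives P* = 113, Q* = 48.
Supply starts at P = 101 (where S = 0).
PS = ½(113 − 101)(48) = 288.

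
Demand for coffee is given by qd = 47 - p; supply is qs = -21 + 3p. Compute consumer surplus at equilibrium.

Equilibrium: 47 - p = -21 + 3p gives p* = 17, q* = 30.
Demand choke price (qd = 0): p = 47.
CS = ½(47 − 17)(30) = 450.

Consumer surplus = 450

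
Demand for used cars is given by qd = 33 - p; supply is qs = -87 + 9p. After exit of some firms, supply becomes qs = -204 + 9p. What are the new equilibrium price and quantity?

p' = 23.7, q' = 9.3

Original equilibrium: p* = 12, q* = 21.
New equilibrium: 33 - p = -204 + 9p, so 237 = 10p and p' = 23.7; q' = 33 − 1(23.7) = 9.3.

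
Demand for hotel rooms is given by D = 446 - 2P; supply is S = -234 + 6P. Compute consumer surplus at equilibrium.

Consumer surplus = 19044

Equilibrium: 446 - 2P = -234 + 6P gives P* = 85, Q* = 276.
Demand choke price (D = 0): P = 223.
CS = ½(223 − 85)(276) = 19044.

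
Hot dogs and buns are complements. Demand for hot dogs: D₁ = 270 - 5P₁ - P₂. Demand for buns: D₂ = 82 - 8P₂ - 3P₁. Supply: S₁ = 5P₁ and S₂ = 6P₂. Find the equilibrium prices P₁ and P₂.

P₁ = 3698/137, P₂ = 10/137

Market 1: 270 - 5P₁ - P₂ = 5P₁ → 10P₁ + P₂ = 270.
Market 2: 14P₂ + 3P₁ = 82.
Eliminating P₂: 14×(1) − 1×(2) gives 137P₁ = 3698, so P₁ = 3698/137.
Back-substitute into (2): P₂ = (82 − 3×3698/137) / 14 = 10/137.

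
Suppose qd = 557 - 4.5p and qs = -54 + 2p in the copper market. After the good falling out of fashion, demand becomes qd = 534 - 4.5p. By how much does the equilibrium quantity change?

Original equilibrium: p* = 94, q* = 134.
New equilibrium: 534 - 4.5p = -54 + 2p, so 588 = 6.5p and p' = 1176/13; q' = 534 − 4.5(1176/13) = 1650/13.
Change in quantity: 1650/13 − 134 = -92/13.

Δq = -92/13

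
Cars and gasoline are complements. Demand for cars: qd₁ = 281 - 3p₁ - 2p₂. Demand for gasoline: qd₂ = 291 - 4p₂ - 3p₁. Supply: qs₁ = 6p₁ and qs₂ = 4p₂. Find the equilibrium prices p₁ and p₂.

Market 1: 281 - 3p₁ - 2p₂ = 6p₁ → 9p₁ + 2p₂ = 281.
Market 2: 8p₂ + 3p₁ = 291.
Eliminating p₂: 8×(1) − 2×(2) gives 66p₁ = 1666, so p₁ = 833/33.
Back-substitute into (2): p₂ = (291 − 3×833/33) / 8 = 296/11.

p₁ = 833/33, p₂ = 296/11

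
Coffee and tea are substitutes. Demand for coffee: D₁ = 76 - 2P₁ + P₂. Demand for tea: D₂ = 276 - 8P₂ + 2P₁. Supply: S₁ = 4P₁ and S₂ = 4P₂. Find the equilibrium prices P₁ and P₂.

P₁ = 594/35, P₂ = 904/35

Market 1: 76 - 2P₁ + P₂ = 4P₁ → 6P₁ - P₂ = 76.
Market 2: 12P₂ - 2P₁ = 276.
Eliminating P₂: 12×(1) + 1×(2) gives 70P₁ = 1188, so P₁ = 594/35.
Back-substitute into (2): P₂ = (276 + 2×594/35) / 12 = 904/35.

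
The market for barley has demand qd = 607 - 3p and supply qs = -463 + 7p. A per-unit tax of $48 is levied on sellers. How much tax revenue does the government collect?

Pre-tax equilibrium: p* = 107, q* = 286.
Tax on sellers shifts supply to qs = -463 + 7(p − 48) = -799 + 7p.
607 - 3p = -799 + 7p gives buyer price pb = 140.6; sellers receive ps = 140.6 − 48 = 92.6.
New quantity: q = 607 − 3(140.6) = 185.2.
Revenue = 48 × 185.2 = 8889.6.

Tax revenue = 8889.6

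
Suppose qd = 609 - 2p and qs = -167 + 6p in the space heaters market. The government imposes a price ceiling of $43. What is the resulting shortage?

Equilibrium price would be p* = 97, so the ceiling at 43 binds.
At p = 43: qd = 609 − 2(43) = 523, qs = -167 + 6(43) = 91.
Shortage = 523 − 91 = 432.

Shortage = 432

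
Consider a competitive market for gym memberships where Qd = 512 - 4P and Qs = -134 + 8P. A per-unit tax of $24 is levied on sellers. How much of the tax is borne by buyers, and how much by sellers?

Buyers bear $16, sellers bear $8

Pre-tax equilibrium: P* = 323/6, Q* = 890/3.
Tax on sellers shifts supply to Qs = -134 + 8(P − 24) = -326 + 8P.
512 - 4P = -326 + 8P gives buyer price Pb = 419/6; sellers receive Ps = 419/6 − 24 = 275/6.
New quantity: Q = 512 − 4(419/6) = 698/3.
Buyer burden = 419/6 − 323/6 = 16; seller burden = 323/6 − 275/6 = 8.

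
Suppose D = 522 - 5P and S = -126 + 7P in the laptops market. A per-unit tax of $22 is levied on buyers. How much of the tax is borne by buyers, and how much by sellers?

Buyers bear 77/6, sellers bear 55/6

Pre-tax equilibrium: P* = 54, Q* = 252.
Tax on buyers shifts demand to D = 522 − 5(P + 22) = 412 - 5P.
412 - 5P = -126 + 7P gives seller price Ps = 269/6; buyers pay Pb = 269/6 + 22 = 401/6.
New quantity: Q = 522 − 5(401/6) = 1127/6.
Buyer burden = 401/6 − 54 = 77/6; seller burden = 54 − 269/6 = 55/6.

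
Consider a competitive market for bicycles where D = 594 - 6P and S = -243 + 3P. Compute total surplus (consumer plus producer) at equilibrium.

Equilibrium: 594 - 6P = -243 + 3P gives P* = 93, Q* = 36.
Demand choke price: P = 99; supply starts at P = 81.
CS = ½(99 − 93)(36) = 108; PS = ½(93 − 81)(36) = 216.

Total surplus = 324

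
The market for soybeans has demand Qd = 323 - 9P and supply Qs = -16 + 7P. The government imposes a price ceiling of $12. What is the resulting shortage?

Shortage = 147

Equilibrium price would be P* = 21.1875, so the ceiling at 12 binds.
At P = 12: Qd = 323 − 9(12) = 215, Qs = -16 + 7(12) = 68.
Shortage = 215 − 68 = 147.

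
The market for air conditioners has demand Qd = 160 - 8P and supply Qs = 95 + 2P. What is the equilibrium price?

Set Qd = Qs: 160 - 8P = 95 + 2P.
65 = 10P, so P* = 6.5.
Q* = 160 − 8(6.5) = 108.

P* = 6.5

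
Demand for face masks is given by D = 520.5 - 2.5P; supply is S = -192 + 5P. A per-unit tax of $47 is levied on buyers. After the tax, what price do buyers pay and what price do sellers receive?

Pre-tax equilibrium: P* = 95, Q* = 283.
Tax on buyers shifts demand to D = 520.5 − 2.5(P + 47) = 403 - 2.5P.
403 - 2.5P = -192 + 5P gives seller price Ps = 238/3; buyers pay Pb = 238/3 + 47 = 379/3.
New quantity: Q = 520.5 − 2.5(379/3) = 614/3.

Buyers pay 379/3, sellers receive 238/3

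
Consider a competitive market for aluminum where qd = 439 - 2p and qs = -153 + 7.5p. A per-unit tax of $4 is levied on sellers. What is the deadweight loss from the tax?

Pre-tax equilibrium: p* = 1184/19, q* = 5973/19.
Tax on sellers shifts supply to qs = -153 + 7.5(p − 4) = -183 + 7.5p.
439 - 2p = -183 + 7.5p gives buyer price pb = 1244/19; sellers receive ps = 1244/19 − 4 = 1168/19.
New quantity: q = 439 − 2(1244/19) = 5853/19.
DWL = ½ × 4 × (5973/19 − 5853/19) = 240/19.

Deadweight loss = 240/19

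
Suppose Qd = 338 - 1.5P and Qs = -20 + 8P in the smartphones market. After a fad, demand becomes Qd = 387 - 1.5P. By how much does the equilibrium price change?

Original equilibrium: P* = 716/19, Q* = 5348/19.
New equilibrium: 387 - 1.5P = -20 + 8P, so 407 = 9.5P and P' = 814/19; Q' = 387 − 1.5(814/19) = 6132/19.
Change in price: 814/19 − 716/19 = 98/19.

ΔP = 98/19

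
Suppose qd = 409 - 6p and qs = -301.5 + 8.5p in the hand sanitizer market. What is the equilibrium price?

Set qd = qs: 409 - 6p = -301.5 + 8.5p.
710.5 = 14.5p, so p* = 49.
q* = 409 − 6(49) = 115.

p* = 49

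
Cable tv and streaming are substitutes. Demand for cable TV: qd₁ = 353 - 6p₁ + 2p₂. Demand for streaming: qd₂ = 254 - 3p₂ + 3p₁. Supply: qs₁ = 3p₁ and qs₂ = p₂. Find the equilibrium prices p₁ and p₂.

p₁ = 64, p₂ = 111.5

Market 1: 353 - 6p₁ + 2p₂ = 3p₁ → 9p₁ - 2p₂ = 353.
Market 2: 4p₂ - 3p₁ = 254.
Eliminating p₂: 4×(1) + 2×(2) gives 30p₁ = 1920, so p₁ = 64.
Back-substitute into (2): p₂ = (254 + 3×64) / 4 = 111.5.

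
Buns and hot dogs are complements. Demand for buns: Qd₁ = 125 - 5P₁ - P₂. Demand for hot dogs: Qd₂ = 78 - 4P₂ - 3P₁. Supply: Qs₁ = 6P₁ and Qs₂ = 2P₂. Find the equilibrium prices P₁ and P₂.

Market 1: 125 - 5P₁ - P₂ = 6P₁ → 11P₁ + P₂ = 125.
Market 2: 6P₂ + 3P₁ = 78.
Eliminating P₂: 6×(1) − 1×(2) gives 63P₁ = 672, so P₁ = 32/3.
Back-substitute into (2): P₂ = (78 − 3×32/3) / 6 = 23/3.

P₁ = 32/3, P₂ = 23/3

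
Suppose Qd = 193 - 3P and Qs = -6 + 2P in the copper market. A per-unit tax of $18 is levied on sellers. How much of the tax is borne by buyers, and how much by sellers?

Buyers bear $7.2, sellers bear $10.8

Pre-tax equilibrium: P* = 39.8, Q* = 73.6.
Tax on sellers shifts supply to Qs = -6 + 2(P − 18) = -42 + 2P.
193 - 3P = -42 + 2P gives buyer price Pb = 47; sellers receive Ps = 47 − 18 = 29.
New quantity: Q = 193 − 3(47) = 52.
Buyer burden = 47 − 39.8 = 7.2; seller burden = 39.8 − 29 = 10.8.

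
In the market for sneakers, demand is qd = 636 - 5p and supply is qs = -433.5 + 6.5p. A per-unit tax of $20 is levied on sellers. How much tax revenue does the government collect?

Pre-tax equilibrium: p* = 93, q* = 171.
Tax on sellers shifts supply to qs = -433.5 + 6.5(p − 20) = -563.5 + 6.5p.
636 - 5p = -563.5 + 6.5p gives buyer price pb = 2399/23; sellers receive ps = 2399/23 − 20 = 1939/23.
New quantity: q = 636 − 5(2399/23) = 2633/23.
Revenue = 20 × 2633/23 = 52660/23.

Tax revenue = 52660/23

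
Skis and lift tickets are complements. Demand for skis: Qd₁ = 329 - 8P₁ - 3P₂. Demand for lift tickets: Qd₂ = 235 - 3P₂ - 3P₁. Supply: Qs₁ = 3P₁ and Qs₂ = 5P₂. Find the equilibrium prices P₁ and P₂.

Market 1: 329 - 8P₁ - 3P₂ = 3P₁ → 11P₁ + 3P₂ = 329.
Market 2: 8P₂ + 3P₁ = 235.
Eliminating P₂: 8×(1) − 3×(2) gives 79P₁ = 1927, so P₁ = 1927/79.
Back-substitute into (2): P₂ = (235 − 3×1927/79) / 8 = 1598/79.

P₁ = 1927/79, P₂ = 1598/79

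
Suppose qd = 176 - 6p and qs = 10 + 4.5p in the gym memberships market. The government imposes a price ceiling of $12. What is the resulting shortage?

Shortage = 40

Equilibrium price would be p* = 332/21, so the ceiling at 12 binds.
At p = 12: qd = 176 − 6(12) = 104, qs = 10 + 4.5(12) = 64.
Shortage = 104 − 64 = 40.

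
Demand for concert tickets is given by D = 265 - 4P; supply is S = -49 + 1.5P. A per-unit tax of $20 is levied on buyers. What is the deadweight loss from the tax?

Deadweight loss = 2400/11

Pre-tax equilibrium: P* = 628/11, Q* = 403/11.
Tax on buyers shifts demand to D = 265 − 4(P + 20) = 185 - 4P.
185 - 4P = -49 + 1.5P gives seller price Ps = 468/11; buyers pay Pb = 468/11 + 20 = 688/11.
New quantity: Q = 265 − 4(688/11) = 163/11.
DWL = ½ × 20 × (403/11 − 163/11) = 2400/11.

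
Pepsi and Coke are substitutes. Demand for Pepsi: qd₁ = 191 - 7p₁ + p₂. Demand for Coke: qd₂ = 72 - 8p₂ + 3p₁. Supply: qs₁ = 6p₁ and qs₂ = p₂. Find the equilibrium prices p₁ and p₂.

p₁ = 597/38, p₂ = 503/38

Market 1: 191 - 7p₁ + p₂ = 6p₁ → 13p₁ - p₂ = 191.
Market 2: 9p₂ - 3p₁ = 72.
Eliminating p₂: 9×(1) + 1×(2) gives 114p₁ = 1791, so p₁ = 597/38.
Back-substitute into (2): p₂ = (72 + 3×597/38) / 9 = 503/38.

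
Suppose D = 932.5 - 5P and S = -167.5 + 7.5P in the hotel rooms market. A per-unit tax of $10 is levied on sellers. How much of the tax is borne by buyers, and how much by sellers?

Pre-tax equilibrium: P* = 88, Q* = 492.5.
Tax on sellers shifts supply to S = -167.5 + 7.5(P − 10) = -242.5 + 7.5P.
932.5 - 5P = -242.5 + 7.5P gives buyer price Pb = 94; sellers receive Ps = 94 − 10 = 84.
New quantity: Q = 932.5 − 5(94) = 462.5.
Buyer burden = 94 − 88 = 6; seller burden = 88 − 84 = 4.

Buyers bear $6, sellers bear $4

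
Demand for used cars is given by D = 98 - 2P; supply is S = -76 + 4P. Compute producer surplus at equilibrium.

Producer surplus = 200

Equilibrium: 98 - 2P = -76 + 4P gives P* = 29, Q* = 40.
Supply starts at P = 19 (where S = 0).
PS = ½(29 − 19)(40) = 200.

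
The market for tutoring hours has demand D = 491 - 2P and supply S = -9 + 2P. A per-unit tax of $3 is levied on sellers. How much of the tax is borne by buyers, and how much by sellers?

Pre-tax equilibrium: P* = 125, Q* = 241.
Tax on sellers shifts supply to S = -9 + 2(P − 3) = -15 + 2P.
491 - 2P = -15 + 2P gives buyer price Pb = 126.5; sellers receive Ps = 126.5 − 3 = 123.5.
New quantity: Q = 491 − 2(126.5) = 238.
Buyer burden = 126.5 − 125 = 1.5; seller burden = 125 − 123.5 = 1.5.

Buyers bear $1.5, sellers bear $1.5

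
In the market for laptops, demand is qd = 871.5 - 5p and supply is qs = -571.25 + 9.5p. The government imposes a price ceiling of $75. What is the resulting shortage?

Equilibrium price would be p* = 99.5, so the ceiling at 75 binds.
At p = 75: qd = 871.5 − 5(75) = 496.5, qs = -571.25 + 9.5(75) = 141.25.
Shortage = 496.5 − 141.25 = 355.25.

Shortage = 355.25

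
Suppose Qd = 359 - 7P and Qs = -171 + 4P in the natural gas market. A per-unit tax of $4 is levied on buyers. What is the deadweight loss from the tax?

Pre-tax equilibrium: P* = 530/11, Q* = 239/11.
Tax on buyers shifts demand to Qd = 359 − 7(P + 4) = 331 - 7P.
331 - 7P = -171 + 4P gives seller price Ps = 502/11; buyers pay Pb = 502/11 + 4 = 546/11.
New quantity: Q = 359 − 7(546/11) = 127/11.
DWL = ½ × 4 × (239/11 − 127/11) = 224/11.

Deadweight loss = 224/11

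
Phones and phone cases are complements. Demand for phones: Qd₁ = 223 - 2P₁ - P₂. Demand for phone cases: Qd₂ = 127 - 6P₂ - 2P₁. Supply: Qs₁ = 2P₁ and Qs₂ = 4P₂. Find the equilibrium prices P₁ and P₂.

Market 1: 223 - 2P₁ - P₂ = 2P₁ → 4P₁ + P₂ = 223.
Market 2: 10P₂ + 2P₁ = 127.
Eliminating P₂: 10×(1) − 1×(2) gives 38P₁ = 2103, so P₁ = 2103/38.
Back-substitute into (2): P₂ = (127 − 2×2103/38) / 10 = 31/19.

P₁ = 2103/38, P₂ = 31/19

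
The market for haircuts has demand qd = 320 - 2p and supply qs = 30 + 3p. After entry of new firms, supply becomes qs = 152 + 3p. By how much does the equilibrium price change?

Δp = -24.4

Original equilibrium: p* = 58, q* = 204.
New equilibrium: 320 - 2p = 152 + 3p, so 168 = 5p and p' = 33.6; q' = 320 − 2(33.6) = 252.8.
Change in price: 33.6 − 58 = -24.4.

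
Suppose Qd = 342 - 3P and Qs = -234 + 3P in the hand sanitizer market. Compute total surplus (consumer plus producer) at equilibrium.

Total surplus = 972

Equilibrium: 342 - 3P = -234 + 3P gives P* = 96, Q* = 54.
Demand choke price: P = 114; supply starts at P = 78.
CS = ½(114 − 96)(54) = 486; PS = ½(96 − 78)(54) = 486.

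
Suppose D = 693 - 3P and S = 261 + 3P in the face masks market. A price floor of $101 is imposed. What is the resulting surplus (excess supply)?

Surplus = 174

Equilibrium price would be P* = 72, so the floor at 101 binds.
At P = 101: D = 390, S = 564.
Surplus = 564 − 390 = 174.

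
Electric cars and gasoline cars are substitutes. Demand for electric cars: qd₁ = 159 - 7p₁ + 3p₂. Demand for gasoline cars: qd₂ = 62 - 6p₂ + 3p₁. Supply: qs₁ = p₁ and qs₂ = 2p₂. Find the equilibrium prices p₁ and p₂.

Market 1: 159 - 7p₁ + 3p₂ = p₁ → 8p₁ - 3p₂ = 159.
Market 2: 8p₂ - 3p₁ = 62.
Eliminating p₂: 8×(1) + 3×(2) gives 55p₁ = 1458, so p₁ = 1458/55.
Back-substitute into (2): p₂ = (62 + 3×1458/55) / 8 = 973/55.

p₁ = 1458/55, p₂ = 973/55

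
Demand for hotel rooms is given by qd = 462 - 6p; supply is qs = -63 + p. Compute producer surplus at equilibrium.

Producer surplus = 72

Equilibrium: 462 - 6p = -63 + p gives p* = 75, q* = 12.
Supply starts at p = 63 (where qs = 0).
PS = ½(75 − 63)(12) = 72.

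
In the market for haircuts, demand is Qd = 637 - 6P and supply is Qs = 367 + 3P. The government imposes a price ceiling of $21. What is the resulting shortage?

Shortage = 81

Equilibrium price would be P* = 30, so the ceiling at 21 binds.
At P = 21: Qd = 637 − 6(21) = 511, Qs = 367 + 3(21) = 430.
Shortage = 511 − 430 = 81.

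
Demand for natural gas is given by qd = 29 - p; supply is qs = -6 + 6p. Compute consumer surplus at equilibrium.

Consumer surplus = 288

Equilibrium: 29 - p = -6 + 6p gives p* = 5, q* = 24.
Demand choke price (qd = 0): p = 29.
CS = ½(29 − 5)(24) = 288.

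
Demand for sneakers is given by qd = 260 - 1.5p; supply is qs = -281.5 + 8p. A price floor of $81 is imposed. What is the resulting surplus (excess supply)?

Surplus = 228

Equilibrium price would be p* = 57, so the floor at 81 binds.
At p = 81: qd = 138.5, qs = 366.5.
Surplus = 366.5 − 138.5 = 228.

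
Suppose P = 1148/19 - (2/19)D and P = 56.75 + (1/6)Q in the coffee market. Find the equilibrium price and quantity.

P* = 59, Q* = 13.5

Set the two price expressions equal: 1148/19 - (2/19)Q = 56.75 + (1/6)Q.
279/76 = (31/114)Q, so Q* = 13.5.
P* = 1148/19 − (2/19)(13.5) = 59.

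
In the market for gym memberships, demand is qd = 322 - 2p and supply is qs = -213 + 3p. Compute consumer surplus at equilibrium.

Consumer surplus = 2916

Equilibrium: 322 - 2p = -213 + 3p gives p* = 107, q* = 108.
Demand choke price (qd = 0): p = 161.
CS = ½(161 − 107)(108) = 2916.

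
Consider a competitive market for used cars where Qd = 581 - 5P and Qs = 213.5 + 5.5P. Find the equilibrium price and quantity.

Set Qd = Qs: 581 - 5P = 213.5 + 5.5P.
367.5 = 10.5P, so P* = 35.
Q* = 581 − 5(35) = 406.

P* = 35, Q* = 406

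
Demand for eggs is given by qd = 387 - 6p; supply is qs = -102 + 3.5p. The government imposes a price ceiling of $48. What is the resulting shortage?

Shortage = 33

Equilibrium price would be p* = 978/19, so the ceiling at 48 binds.
At p = 48: qd = 387 − 6(48) = 99, qs = -102 + 3.5(48) = 66.
Shortage = 99 − 66 = 33.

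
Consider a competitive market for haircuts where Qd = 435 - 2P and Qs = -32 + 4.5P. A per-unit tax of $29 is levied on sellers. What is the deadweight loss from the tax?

Deadweight loss = 7569/13

Pre-tax equilibrium: P* = 934/13, Q* = 3787/13.
Tax on sellers shifts supply to Qs = -32 + 4.5(P − 29) = -162.5 + 4.5P.
435 - 2P = -162.5 + 4.5P gives buyer price Pb = 1195/13; sellers receive Ps = 1195/13 − 29 = 818/13.
New quantity: Q = 435 − 2(1195/13) = 3265/13.
DWL = ½ × 29 × (3787/13 − 3265/13) = 7569/13.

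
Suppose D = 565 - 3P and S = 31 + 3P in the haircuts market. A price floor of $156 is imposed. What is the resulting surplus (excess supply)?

Surplus = 402

Equilibrium price would be P* = 89, so the floor at 156 binds.
At P = 156: D = 97, S = 499.
Surplus = 499 − 97 = 402.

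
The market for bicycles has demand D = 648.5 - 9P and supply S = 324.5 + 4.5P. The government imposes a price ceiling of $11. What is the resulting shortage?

Equilibrium price would be P* = 24, so the ceiling at 11 binds.
At P = 11: D = 648.5 − 9(11) = 549.5, S = 324.5 + 4.5(11) = 374.
Shortage = 549.5 − 374 = 175.5.

Shortage = 175.5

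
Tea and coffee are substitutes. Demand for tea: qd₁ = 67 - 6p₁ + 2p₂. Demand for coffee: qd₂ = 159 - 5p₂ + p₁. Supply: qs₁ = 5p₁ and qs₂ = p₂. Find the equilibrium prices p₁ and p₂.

Market 1: 67 - 6p₁ + 2p₂ = 5p₁ → 11p₁ - 2p₂ = 67.
Market 2: 6p₂ - p₁ = 159.
Eliminating p₂: 6×(1) + 2×(2) gives 64p₁ = 720, so p₁ = 11.25.
Back-substitute into (2): p₂ = (159 + 1×11.25) / 6 = 28.375.

p₁ = 11.25, p₂ = 28.375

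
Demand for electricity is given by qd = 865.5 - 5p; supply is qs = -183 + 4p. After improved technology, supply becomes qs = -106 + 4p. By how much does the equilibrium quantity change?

Δq = 385/9

Original equilibrium: p* = 116.5, q* = 283.
New equilibrium: 865.5 - 5p = -106 + 4p, so 971.5 = 9p and p' = 1943/18; q' = 865.5 − 5(1943/18) = 2932/9.
Change in quantity: 2932/9 − 283 = 385/9.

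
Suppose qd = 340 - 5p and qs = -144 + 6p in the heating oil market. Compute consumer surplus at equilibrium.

Consumer surplus = 1440

Equilibrium: 340 - 5p = -144 + 6p gives p* = 44, q* = 120.
Demand choke price (qd = 0): p = 68.
CS = ½(68 − 44)(120) = 1440.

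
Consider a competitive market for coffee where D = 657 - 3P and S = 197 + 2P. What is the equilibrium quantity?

Set D = S: 657 - 3P = 197 + 2P.
460 = 5P, so P* = 92.
Q* = 657 − 3(92) = 381.

Q* = 381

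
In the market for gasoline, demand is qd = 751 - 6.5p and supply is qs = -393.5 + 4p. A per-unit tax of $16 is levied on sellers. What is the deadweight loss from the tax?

Deadweight loss = 6656/21

Pre-tax equilibrium: p* = 109, q* = 42.5.
Tax on sellers shifts supply to qs = -393.5 + 4(p − 16) = -457.5 + 4p.
751 - 6.5p = -457.5 + 4p gives buyer price pb = 2417/21; sellers receive ps = 2417/21 − 16 = 2081/21.
New quantity: q = 751 − 6.5(2417/21) = 121/42.
DWL = ½ × 16 × (42.5 − 121/42) = 6656/21.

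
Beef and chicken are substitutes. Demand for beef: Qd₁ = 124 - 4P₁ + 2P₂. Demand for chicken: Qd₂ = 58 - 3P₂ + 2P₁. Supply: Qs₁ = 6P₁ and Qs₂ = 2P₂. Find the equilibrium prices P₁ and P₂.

P₁ = 16, P₂ = 18

Market 1: 124 - 4P₁ + 2P₂ = 6P₁ → 10P₁ - 2P₂ = 124.
Market 2: 5P₂ - 2P₁ = 58.
Eliminating P₂: 5×(1) + 2×(2) gives 46P₁ = 736, so P₁ = 16.
Back-substitute into (2): P₂ = (58 + 2×16) / 5 = 18.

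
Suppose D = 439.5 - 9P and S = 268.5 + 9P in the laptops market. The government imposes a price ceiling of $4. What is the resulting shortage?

Shortage = 99

Equilibrium price would be P* = 9.5, so the ceiling at 4 binds.
At P = 4: D = 439.5 − 9(4) = 403.5, S = 268.5 + 9(4) = 304.5.
Shortage = 403.5 − 304.5 = 99.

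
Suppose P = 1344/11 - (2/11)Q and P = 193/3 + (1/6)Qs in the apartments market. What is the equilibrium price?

Set the two price expressions equal: 1344/11 - (2/11)Q = 193/3 + (1/6)Q.
1909/33 = (23/66)Q, so Q* = 166.
P* = 1344/11 − (2/11)(166) = 92.

P* = 92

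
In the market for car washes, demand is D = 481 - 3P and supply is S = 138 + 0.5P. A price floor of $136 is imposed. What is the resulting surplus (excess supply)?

Surplus = 133

Equilibrium price would be P* = 98, so the floor at 136 binds.
At P = 136: D = 73, S = 206.
Surplus = 206 − 73 = 133.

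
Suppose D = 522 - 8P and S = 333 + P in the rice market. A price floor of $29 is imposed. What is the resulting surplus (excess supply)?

Surplus = 72

Equilibrium price would be P* = 21, so the floor at 29 binds.
At P = 29: D = 290, S = 362.
Surplus = 362 − 290 = 72.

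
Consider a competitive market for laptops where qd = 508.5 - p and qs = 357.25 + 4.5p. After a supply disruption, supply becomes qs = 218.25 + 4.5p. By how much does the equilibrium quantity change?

Δq = -278/11

Original equilibrium: p* = 27.5, q* = 481.
New equilibrium: 508.5 - p = 218.25 + 4.5p, so 290.25 = 5.5p and p' = 1161/22; q' = 508.5 − 1(1161/22) = 5013/11.
Change in quantity: 5013/11 − 481 = -278/11.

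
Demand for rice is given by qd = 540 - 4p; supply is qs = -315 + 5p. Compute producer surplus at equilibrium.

Equilibrium: 540 - 4p = -315 + 5p gives p* = 95, q* = 160.
Supply starts at p = 63 (where qs = 0).
PS = ½(95 − 63)(160) = 2560.

Producer surplus = 2560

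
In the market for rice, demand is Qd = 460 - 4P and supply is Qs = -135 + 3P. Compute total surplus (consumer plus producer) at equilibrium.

Equilibrium: 460 - 4P = -135 + 3P gives P* = 85, Q* = 120.
Demand choke price: P = 115; supply starts at P = 45.
CS = ½(115 − 85)(120) = 1800; PS = ½(85 − 45)(120) = 2400.

Total surplus = 4200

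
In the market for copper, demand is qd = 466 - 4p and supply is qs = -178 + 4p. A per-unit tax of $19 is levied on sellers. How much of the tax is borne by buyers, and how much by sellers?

Buyers bear $9.5, sellers bear $9.5

Pre-tax equilibrium: p* = 80.5, q* = 144.
Tax on sellers shifts supply to qs = -178 + 4(p − 19) = -254 + 4p.
466 - 4p = -254 + 4p gives buyer price pb = 90; sellers receive ps = 90 − 19 = 71.
New quantity: q = 466 − 4(90) = 106.
Buyer burden = 90 − 80.5 = 9.5; seller burden = 80.5 − 71 = 9.5.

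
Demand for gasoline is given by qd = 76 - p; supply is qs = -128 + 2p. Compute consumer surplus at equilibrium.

Consumer surplus = 32

Equilibrium: 76 - p = -128 + 2p gives p* = 68, q* = 8.
Demand choke price (qd = 0): p = 76.
CS = ½(76 − 68)(8) = 32.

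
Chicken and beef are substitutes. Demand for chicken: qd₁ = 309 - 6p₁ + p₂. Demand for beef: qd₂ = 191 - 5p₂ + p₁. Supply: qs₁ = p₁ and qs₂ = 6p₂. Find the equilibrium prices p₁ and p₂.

Market 1: 309 - 6p₁ + p₂ = p₁ → 7p₁ - p₂ = 309.
Market 2: 11p₂ - p₁ = 191.
Eliminating p₂: 11×(1) + 1×(2) gives 76p₁ = 3590, so p₁ = 1795/38.
Back-substitute into (2): p₂ = (191 + 1×1795/38) / 11 = 823/38.

p₁ = 1795/38, p₂ = 823/38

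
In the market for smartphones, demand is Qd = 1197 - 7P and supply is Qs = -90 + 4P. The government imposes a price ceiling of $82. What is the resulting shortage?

Shortage = 385

Equilibrium price would be P* = 117, so the ceiling at 82 binds.
At P = 82: Qd = 1197 − 7(82) = 623, Qs = -90 + 4(82) = 238.
Shortage = 623 − 238 = 385.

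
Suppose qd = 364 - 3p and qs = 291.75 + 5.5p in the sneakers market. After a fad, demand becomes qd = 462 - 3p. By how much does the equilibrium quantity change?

Δq = 1078/17

Original equilibrium: p* = 8.5, q* = 338.5.
New equilibrium: 462 - 3p = 291.75 + 5.5p, so 170.25 = 8.5p and p' = 681/34; q' = 462 − 3(681/34) = 13665/34.
Change in quantity: 13665/34 − 338.5 = 1078/17.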